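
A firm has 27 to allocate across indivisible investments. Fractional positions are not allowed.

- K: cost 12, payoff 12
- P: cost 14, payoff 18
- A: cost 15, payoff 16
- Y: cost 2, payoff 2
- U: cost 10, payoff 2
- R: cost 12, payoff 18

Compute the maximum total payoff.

Allowing fractional choices, the relaxed optimum would be about 37.1, but investments are indivisible.
A + R: cost 15 + 12 = 27 ≤ 27, payoff 16 + 18 = 34.
K + Y + R: cost 12 + 2 + 12 = 26 ≤ 27, payoff 12 + 2 + 18 = 32.
P + R: cost 14 + 12 = 26 ≤ 27, payoff 18 + 18 = 36.
Best is P and R with total payoff 36.

36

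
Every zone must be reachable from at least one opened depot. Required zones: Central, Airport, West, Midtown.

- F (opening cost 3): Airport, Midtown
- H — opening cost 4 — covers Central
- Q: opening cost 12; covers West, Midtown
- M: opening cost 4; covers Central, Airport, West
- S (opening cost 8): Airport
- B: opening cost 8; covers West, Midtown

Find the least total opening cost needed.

Choose F and M: together they cover Central, Airport, West, Midtown — every zone.
Total opening cost: 3 + 4 = 7.
No cover costs less than 7.

7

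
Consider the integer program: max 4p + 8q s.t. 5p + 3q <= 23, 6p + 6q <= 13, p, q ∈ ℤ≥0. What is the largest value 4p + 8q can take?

16

Relaxing integrality, the LP optimum is 17.33 at (p,q) = (0, 2.17), which is not an integer point.
(p,q)=(0,2): 5·0+3·2=6≤23, 6·0+6·2=12≤13, objective 16.
(p,q)=(1,1): 5·1+3·1=8≤23, 6·1+6·1=12≤13, objective 12.
(p,q)=(0,1): 5·0+3·1=3≤23, 6·0+6·1=6≤13, objective 8.
Maximum is 16 at (p,q)=(0,2).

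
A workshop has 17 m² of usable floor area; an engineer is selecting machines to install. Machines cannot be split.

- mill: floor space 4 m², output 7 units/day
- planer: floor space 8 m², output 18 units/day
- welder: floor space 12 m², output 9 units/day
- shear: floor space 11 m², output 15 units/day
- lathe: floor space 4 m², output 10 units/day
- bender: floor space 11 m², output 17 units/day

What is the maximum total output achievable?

Take mill, planer, and lathe: floor space 4 + 8 + 4 = 16 ≤ 17, output 7 + 18 + 10 = 35.
No other feasible combination does better.

35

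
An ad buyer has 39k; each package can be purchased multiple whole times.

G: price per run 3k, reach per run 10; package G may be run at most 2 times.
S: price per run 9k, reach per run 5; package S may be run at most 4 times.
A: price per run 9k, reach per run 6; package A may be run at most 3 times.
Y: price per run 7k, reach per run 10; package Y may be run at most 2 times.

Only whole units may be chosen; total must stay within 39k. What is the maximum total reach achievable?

52

G has the best ratio (10/3); taking only G gives at most 2×10 = 20 (stopped by the supply cap of 2).
Mixing does better — 2×G, 2×A, and 2×Y: price 38 ≤ 39, reach 2·10 + 2·6 + 2·10 = 52.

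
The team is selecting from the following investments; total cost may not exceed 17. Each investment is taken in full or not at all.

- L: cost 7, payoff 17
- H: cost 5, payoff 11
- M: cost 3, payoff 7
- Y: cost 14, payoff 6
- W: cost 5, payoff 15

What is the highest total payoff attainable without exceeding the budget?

Take L, H, and W: cost 7 + 5 + 5 = 17 ≤ 17, payoff 17 + 11 + 15 = 43.
No other feasible combination does better.

43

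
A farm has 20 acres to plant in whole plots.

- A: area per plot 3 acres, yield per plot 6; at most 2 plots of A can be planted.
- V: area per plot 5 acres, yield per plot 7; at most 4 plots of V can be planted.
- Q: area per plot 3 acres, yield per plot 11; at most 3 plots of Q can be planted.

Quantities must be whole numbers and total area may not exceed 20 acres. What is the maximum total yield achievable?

52

This is a bounded integer knapsack.
Q has the best ratio (11/3); taking only Q gives at most 3×11 = 33 (stopped by the supply cap of 3).
Mixing does better — 2×A, 1×V, and 3×Q: area 20 ≤ 20, yield 2·6 + 1·7 + 3·11 = 52.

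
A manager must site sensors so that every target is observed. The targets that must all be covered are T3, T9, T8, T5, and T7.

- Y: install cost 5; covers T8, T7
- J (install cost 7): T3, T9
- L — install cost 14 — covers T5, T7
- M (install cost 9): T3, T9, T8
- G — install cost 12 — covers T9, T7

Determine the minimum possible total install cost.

23

Choose L and M: together they cover T3, T9, T8, T5, T7 — every target.
Total install cost: 14 + 9 = 23.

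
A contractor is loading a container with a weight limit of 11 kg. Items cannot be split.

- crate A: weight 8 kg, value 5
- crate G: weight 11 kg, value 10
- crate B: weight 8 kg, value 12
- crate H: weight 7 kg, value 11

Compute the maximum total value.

12

This is an integer program with binary decision variables.
Allowing fractional choices, the relaxed optimum would be about 17.0, but items are indivisible.
crate H: weight 7 ≤ 11, value 11.
crate G: weight 11 ≤ 11, value 10.
crate B: weight 8 ≤ 11, value 12.
Best is crate B with total value 12.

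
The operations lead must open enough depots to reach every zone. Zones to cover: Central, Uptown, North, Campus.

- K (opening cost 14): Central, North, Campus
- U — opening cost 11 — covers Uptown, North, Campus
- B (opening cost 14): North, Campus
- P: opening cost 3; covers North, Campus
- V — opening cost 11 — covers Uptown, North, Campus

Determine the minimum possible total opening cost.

The greedy cost-per-new-zone heuristic would pick P, U, and K for 28, but a cheaper cover exists.
Choose K and U: together they cover Central, Uptown, North, Campus — every zone.
Total opening cost: 14 + 11 = 25.
No cover costs less than 25.

25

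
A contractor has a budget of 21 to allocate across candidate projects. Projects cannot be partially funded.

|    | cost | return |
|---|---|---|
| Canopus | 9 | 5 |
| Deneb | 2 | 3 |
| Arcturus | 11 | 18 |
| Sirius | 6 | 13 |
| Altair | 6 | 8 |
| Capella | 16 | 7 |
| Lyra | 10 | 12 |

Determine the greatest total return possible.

34

Take Deneb, Arcturus, and Sirius: cost 2 + 11 + 6 = 19 ≤ 21, return 3 + 18 + 13 = 34.
No other feasible combination does better.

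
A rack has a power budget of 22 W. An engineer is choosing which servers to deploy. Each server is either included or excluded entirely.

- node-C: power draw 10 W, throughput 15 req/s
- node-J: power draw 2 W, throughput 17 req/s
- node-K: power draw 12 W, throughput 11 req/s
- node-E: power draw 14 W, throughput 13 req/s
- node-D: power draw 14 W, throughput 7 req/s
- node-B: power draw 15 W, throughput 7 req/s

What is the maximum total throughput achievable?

32

This is a 0-1 knapsack instance.
Allowing fractional choices, the relaxed optimum would be about 41.3, but servers are indivisible.
node-J + node-E: power draw 2 + 14 = 16 ≤ 22, throughput 17 + 13 = 30.
node-J + node-K: power draw 2 + 12 = 14 ≤ 22, throughput 17 + 11 = 28.
node-C + node-J: power draw 10 + 2 = 12 ≤ 22, throughput 15 + 17 = 32.
Best is node-C and node-J with total throughput 32.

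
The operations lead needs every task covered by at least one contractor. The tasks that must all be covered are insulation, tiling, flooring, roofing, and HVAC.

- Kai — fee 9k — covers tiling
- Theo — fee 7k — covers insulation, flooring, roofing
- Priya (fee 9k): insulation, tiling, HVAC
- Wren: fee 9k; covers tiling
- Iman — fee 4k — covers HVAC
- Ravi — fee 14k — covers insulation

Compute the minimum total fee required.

16

The greedy cost-per-new-task heuristic would pick Theo, Iman, and Kai for 20, but a cheaper cover exists.
Choose Theo and Priya: together they cover insulation, tiling, flooring, roofing, HVAC — every task.
Total fee: 7 + 9 = 16.
No cover costs less than 16.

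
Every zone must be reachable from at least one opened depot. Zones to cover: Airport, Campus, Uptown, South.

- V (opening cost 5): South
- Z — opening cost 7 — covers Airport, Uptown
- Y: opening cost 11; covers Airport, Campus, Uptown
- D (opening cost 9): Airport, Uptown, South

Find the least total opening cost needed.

16

Choose V and Y: together they cover Airport, Campus, Uptown, South — every zone.
Total opening cost: 5 + 11 = 16.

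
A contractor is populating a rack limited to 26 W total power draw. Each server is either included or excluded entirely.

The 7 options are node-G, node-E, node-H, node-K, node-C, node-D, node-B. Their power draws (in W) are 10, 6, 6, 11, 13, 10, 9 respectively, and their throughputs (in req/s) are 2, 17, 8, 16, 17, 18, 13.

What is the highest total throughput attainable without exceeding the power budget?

Allowing fractional choices, the relaxed optimum would be about 49.5, but servers are indivisible.
node-E + node-D + node-B: power draw 6 + 10 + 9 = 25 ≤ 26, throughput 17 + 18 + 13 = 48.
node-E + node-H + node-D: power draw 6 + 6 + 10 = 22 ≤ 26, throughput 17 + 8 + 18 = 43.
node-E + node-K + node-B: power draw 6 + 11 + 9 = 26 ≤ 26, throughput 17 + 16 + 13 = 46.
Best is node-E, node-D, and node-B with total throughput 48.

48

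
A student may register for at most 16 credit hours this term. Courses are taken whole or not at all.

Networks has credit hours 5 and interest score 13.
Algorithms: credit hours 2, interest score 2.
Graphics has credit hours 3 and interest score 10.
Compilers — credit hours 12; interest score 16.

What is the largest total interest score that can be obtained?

26

Take Graphics and Compilers: credit hours 3 + 12 = 15 ≤ 16, interest score 10 + 16 = 26.
No other feasible combination does better.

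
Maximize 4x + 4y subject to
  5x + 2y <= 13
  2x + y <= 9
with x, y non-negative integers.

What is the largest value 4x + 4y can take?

(x,y)=(0,6): 5·0+2·6=12≤13, 2·0+1·6=6≤9, objective 24.
(x,y)=(0,5): 5·0+2·5=10≤13, 2·0+1·5=5≤9, objective 20.
The best lattice point is (0,6), giving 24.

24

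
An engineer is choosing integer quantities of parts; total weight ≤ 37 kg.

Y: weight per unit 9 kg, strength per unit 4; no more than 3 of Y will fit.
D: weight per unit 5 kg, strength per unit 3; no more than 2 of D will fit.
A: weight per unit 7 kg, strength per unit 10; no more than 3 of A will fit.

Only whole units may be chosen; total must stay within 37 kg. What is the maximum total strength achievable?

37

A has the best ratio (10/7); taking only A gives at most 3×10 = 30 (stopped by the supply cap of 3).
Mixing does better — 1×Y, 1×D, and 3×A: weight 35 ≤ 37, strength 1·4 + 1·3 + 3·10 = 37.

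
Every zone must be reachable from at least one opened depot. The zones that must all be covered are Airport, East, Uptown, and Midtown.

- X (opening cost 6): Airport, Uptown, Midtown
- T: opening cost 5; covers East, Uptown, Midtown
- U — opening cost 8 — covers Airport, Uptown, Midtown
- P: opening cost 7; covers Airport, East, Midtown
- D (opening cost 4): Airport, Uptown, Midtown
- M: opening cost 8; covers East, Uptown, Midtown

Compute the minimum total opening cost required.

9

Choose T and D: together they cover Airport, East, Uptown, Midtown — every zone.
Total opening cost: 5 + 4 = 9.
No cover costs less than 9.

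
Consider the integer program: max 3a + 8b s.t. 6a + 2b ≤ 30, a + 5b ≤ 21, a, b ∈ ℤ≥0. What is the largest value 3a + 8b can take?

36

(a,b)=(4,3): 6·4+2·3=30≤30, 1·4+5·3=19≤21, objective 36.
(a,b)=(3,3): 6·3+2·3=24≤30, 1·3+5·3=18≤21, objective 33.
No feasible integer point exceeds 36.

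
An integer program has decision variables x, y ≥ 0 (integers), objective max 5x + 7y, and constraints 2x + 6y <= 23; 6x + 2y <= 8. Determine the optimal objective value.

The continuous relaxation peaks at (0.0625, 3.81) with value 27.00; rounding to a feasible lattice point costs some objective.
(x,y)=(0,3): 2·0+6·3=18≤23, 6·0+2·3=6≤8, objective 21.
(x,y)=(0,2): 2·0+6·2=12≤23, 6·0+2·2=4≤8, objective 14.
The best lattice point is (0,3), giving 21.

21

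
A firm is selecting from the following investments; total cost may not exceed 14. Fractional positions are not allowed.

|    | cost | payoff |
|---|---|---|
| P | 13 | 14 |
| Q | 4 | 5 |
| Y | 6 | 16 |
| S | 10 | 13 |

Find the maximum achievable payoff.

This is a 0-1 knapsack instance.
Allowing fractional choices, the relaxed optimum would be about 26.4, but investments are indivisible.
Q + Y: cost 4 + 6 = 10 ≤ 14, payoff 5 + 16 = 21.
Y: cost 6 ≤ 14, payoff 16.
Q + S: cost 4 + 10 = 14 ≤ 14, payoff 5 + 13 = 18.
Best is Q and Y with total payoff 21.

21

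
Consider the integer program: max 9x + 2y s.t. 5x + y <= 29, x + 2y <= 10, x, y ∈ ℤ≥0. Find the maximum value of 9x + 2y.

49

The continuous relaxation peaks at (5.33, 2.33) with value 52.67; rounding to a feasible lattice point costs some objective.
(x,y)=(5,2): 5·5+1·2=27≤29, 1·5+2·2=9≤10, objective 49.
(x,y)=(5,1): 5·5+1·1=26≤29, 1·5+2·1=7≤10, objective 47.
(x,y)=(4,3): 5·4+1·3=23≤29, 1·4+2·3=10≤10, objective 42.
The best lattice point is (5,2), giving 49.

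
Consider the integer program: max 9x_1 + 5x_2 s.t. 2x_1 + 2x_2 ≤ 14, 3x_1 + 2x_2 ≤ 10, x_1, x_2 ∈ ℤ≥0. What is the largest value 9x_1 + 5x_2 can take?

(x_1,x_2)=(2,2): 2·2+2·2=8≤14, 3·2+2·2=10≤10, objective 28.
(x_1,x_2)=(3,0): 2·3+2·0=6≤14, 3·3+2·0=9≤10, objective 27.
(x_1,x_2)=(1,3): 2·1+2·3=8≤14, 3·1+2·3=9≤10, objective 24.
No feasible integer point exceeds 28.

28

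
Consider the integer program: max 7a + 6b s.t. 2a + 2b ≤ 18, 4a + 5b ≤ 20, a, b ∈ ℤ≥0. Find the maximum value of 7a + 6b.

35

(a,b)=(5,0): 2·5+2·0=10≤18, 4·5+5·0=20≤20, objective 35.
(a,b)=(4,0): 2·4+2·0=8≤18, 4·4+5·0=16≤20, objective 28.
Maximum is 35 at (a,b)=(5,0).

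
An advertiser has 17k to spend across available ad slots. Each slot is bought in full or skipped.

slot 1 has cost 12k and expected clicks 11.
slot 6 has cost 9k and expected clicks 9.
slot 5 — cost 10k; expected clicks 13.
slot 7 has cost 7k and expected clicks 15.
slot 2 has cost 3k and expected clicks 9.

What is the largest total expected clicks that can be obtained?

28

Allowing fractional choices, the relaxed optimum would be about 33.1, but ad slots are indivisible.
slot 5 + slot 7: cost 10 + 7 = 17 ≤ 17, expected clicks 13 + 15 = 28.
slot 7 + slot 2: cost 7 + 3 = 10 ≤ 17, expected clicks 15 + 9 = 24.
Best is slot 5 and slot 7 with total expected clicks 28.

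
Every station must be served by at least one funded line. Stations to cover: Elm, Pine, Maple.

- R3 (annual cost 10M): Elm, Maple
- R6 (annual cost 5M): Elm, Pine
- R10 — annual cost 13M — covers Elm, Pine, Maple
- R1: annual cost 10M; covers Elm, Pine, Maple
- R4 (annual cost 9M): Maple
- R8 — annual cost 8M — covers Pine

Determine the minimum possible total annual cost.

R1 alone covers Elm, Pine, Maple — every station.
Total annual cost: 10.

10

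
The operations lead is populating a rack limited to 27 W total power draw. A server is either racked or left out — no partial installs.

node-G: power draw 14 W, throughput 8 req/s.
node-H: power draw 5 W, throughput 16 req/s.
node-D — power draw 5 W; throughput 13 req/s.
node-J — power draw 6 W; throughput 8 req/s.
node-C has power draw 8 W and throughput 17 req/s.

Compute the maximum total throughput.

54

Allowing fractional choices, the relaxed optimum would be about 55.7, but servers are indivisible.
node-H + node-D + node-J + node-C: power draw 5 + 5 + 6 + 8 = 24 ≤ 27, throughput 16 + 13 + 8 + 17 = 54.
node-H + node-D + node-C: power draw 5 + 5 + 8 = 18 ≤ 27, throughput 16 + 13 + 17 = 46.
Best is node-H, node-D, node-J, and node-C with total throughput 54.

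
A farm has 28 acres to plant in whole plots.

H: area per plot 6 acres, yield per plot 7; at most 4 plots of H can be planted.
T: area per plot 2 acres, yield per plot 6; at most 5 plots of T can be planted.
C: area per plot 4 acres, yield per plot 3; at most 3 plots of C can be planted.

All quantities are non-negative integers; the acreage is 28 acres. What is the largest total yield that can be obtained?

51

Take 3×H and 5×T: area 28 ≤ 28, yield 3·7 + 5·6 = 51.
T has the best ratio (6/2) and is taken to its limit of 5; remaining capacity is filled optimally with the others.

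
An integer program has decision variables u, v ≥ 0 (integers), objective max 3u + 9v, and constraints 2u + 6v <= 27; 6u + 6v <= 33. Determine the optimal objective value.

(u,v)=(1,4) is feasible, giving 39.
(u,v)=(0,4) is feasible, giving 36.
No feasible integer point exceeds 39.

39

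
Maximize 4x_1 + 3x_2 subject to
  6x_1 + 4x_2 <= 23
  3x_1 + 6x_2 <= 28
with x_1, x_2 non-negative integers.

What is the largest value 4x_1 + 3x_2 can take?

Relaxing integrality, the LP optimum is 16.71 at (x_1,x_2) = (1.08, 4.12), which is not an integer point.
(x_1,x_2)=(1,4) is feasible, giving 16.
(x_1,x_2)=(1,3) is feasible, giving 13.
(x_1,x_2)=(0,4) is feasible, giving 12.
(x_1,x_2)=(0,3) is feasible, giving 9.
The best lattice point is (1,4), giving 16.

16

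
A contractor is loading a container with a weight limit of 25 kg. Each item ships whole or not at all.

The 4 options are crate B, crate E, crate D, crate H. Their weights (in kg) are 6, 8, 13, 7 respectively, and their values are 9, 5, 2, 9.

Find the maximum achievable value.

This is an integer program with binary decision variables.
crate B + crate H: weight 6 + 7 = 13 ≤ 25, value 9 + 9 = 18.
crate B + crate E: weight 6 + 8 = 14 ≤ 25, value 9 + 5 = 14.
crate B + crate E + crate H: weight 6 + 8 + 7 = 21 ≤ 25, value 9 + 5 + 9 = 23.
Best is crate B, crate E, and crate H with total value 23.

23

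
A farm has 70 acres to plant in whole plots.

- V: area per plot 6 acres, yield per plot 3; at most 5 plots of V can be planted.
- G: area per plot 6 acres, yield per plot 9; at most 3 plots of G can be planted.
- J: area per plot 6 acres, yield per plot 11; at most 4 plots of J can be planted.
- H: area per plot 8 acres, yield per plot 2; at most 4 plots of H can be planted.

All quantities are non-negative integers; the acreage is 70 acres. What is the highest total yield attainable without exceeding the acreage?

83

J has the best ratio (11/6); taking only J gives at most 4×11 = 44 (stopped by the supply cap of 4).
Mixing does better — 4×V, 3×G, and 4×J: area 66 ≤ 70, yield 4·3 + 3·9 + 4·11 = 83.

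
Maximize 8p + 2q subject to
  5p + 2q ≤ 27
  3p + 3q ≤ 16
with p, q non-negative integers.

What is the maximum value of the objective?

The continuous relaxation peaks at (5.33, 0) with value 42.67; rounding to a feasible lattice point costs some objective.
(p,q)=(5,0): 5·5+2·0=25≤27, 3·5+3·0=15≤16, objective 40.
(p,q)=(4,1): 5·4+2·1=22≤27, 3·4+3·1=15≤16, objective 34.
(p,q)=(4,0): 5·4+2·0=20≤27, 3·4+3·0=12≤16, objective 32.
The best lattice point is (5,0), giving 40.

40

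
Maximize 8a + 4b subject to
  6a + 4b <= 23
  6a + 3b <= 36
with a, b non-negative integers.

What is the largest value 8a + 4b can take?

28

The continuous relaxation peaks at (3.83, 0) with value 30.67; rounding to a feasible lattice point costs some objective.
(a,b)=(3,1): 6·3+4·1=22≤23, 6·3+3·1=21≤36, objective 28.
(a,b)=(3,0): 6·3+4·0=18≤23, 6·3+3·0=18≤36, objective 24.
Maximum is 28 at (a,b)=(3,1).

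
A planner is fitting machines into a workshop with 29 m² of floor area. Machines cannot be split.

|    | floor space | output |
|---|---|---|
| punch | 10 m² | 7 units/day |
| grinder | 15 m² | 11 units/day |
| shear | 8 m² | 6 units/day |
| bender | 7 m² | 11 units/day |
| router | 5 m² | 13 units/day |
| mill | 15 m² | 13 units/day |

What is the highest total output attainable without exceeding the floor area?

37

This is an integer program with binary decision variables.
Allowing fractional choices, the relaxed optimum would be about 38.5, but machines are indivisible.
grinder + bender + router: floor space 15 + 7 + 5 = 27 ≤ 29, output 11 + 11 + 13 = 35.
bender + router + mill: floor space 7 + 5 + 15 = 27 ≤ 29, output 11 + 13 + 13 = 37.
Best is bender, router, and mill with total output 37.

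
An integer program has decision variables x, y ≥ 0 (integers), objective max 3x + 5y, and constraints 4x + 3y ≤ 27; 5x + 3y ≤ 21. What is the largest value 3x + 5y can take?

35

(x,y)=(0,7) is feasible, giving 35.
(x,y)=(0,6) is feasible, giving 30.
The best lattice point is (0,7), giving 35.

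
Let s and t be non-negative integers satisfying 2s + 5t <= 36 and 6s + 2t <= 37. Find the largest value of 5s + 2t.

31

Relaxing integrality, the LP optimum is 32.65 at (s,t) = (4.35, 5.46), which is not an integer point.
(s,t)=(5,3): 2·5+5·3=25≤36, 6·5+2·3=36≤37, objective 31.
(s,t)=(4,5): 2·4+5·5=33≤36, 6·4+2·5=34≤37, objective 30.
(s,t)=(5,2): 2·5+5·2=20≤36, 6·5+2·2=34≤37, objective 29.
(s,t)=(4,4): 2·4+5·4=28≤36, 6·4+2·4=32≤37, objective 28.
The best lattice point is (5,3), giving 31.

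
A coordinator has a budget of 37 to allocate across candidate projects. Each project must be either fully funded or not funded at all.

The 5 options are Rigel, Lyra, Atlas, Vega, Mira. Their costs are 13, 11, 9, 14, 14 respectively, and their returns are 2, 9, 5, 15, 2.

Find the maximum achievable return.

29

Lyra + Vega: cost 11 + 14 = 25 ≤ 37, return 9 + 15 = 24.
Lyra + Atlas + Vega: cost 11 + 9 + 14 = 34 ≤ 37, return 9 + 5 + 15 = 29.
Best is Lyra, Atlas, and Vega with total return 29.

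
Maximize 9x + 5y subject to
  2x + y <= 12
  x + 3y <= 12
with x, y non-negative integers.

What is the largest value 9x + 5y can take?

(x,y)=(5,2) is feasible, giving 55.
(x,y)=(5,1) is feasible, giving 50.
The best lattice point is (5,2), giving 55.

55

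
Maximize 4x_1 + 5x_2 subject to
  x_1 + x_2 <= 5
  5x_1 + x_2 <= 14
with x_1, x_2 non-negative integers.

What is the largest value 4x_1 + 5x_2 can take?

25

(x_1,x_2)=(0,5): 1·0+1·5=5≤5, 5·0+1·5=5≤14, objective 25.
(x_1,x_2)=(1,4): 1·1+1·4=5≤5, 5·1+1·4=9≤14, objective 24.
(x_1,x_2)=(0,4): 1·0+1·4=4≤5, 5·0+1·4=4≤14, objective 20.
Maximum is 25 at (x_1,x_2)=(0,5).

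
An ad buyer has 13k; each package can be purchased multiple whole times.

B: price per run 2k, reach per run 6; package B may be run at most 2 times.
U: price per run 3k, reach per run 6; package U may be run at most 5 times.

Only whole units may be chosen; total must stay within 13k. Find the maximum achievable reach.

B has the best ratio (6/2); taking only B gives at most 2×6 = 12 (stopped by the supply cap of 2).
Mixing does better — 2×B and 3×U: price 13 ≤ 13, reach 2·6 + 3·6 = 30.

30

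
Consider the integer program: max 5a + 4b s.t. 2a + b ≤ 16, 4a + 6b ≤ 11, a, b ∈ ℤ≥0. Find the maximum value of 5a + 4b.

10

The continuous relaxation peaks at (2.75, 0) with value 13.75; rounding to a feasible lattice point costs some objective.
(a,b)=(2,0): 2·2+1·0=4≤16, 4·2+6·0=8≤11, objective 10.
(a,b)=(1,1): 2·1+1·1=3≤16, 4·1+6·1=10≤11, objective 9.
(a,b)=(1,0): 2·1+1·0=2≤16, 4·1+6·0=4≤11, objective 5.
The best lattice point is (2,0), giving 10.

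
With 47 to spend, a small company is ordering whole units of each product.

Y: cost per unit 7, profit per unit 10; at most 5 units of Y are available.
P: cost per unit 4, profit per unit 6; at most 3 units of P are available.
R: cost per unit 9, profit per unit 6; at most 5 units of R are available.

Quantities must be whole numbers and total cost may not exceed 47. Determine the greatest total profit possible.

P has the best ratio (6/4); taking only P gives at most 3×6 = 18 (stopped by the supply cap of 3).
Mixing does better — 5×Y and 3×P: cost 47 ≤ 47, profit 5·10 + 3·6 = 68.

68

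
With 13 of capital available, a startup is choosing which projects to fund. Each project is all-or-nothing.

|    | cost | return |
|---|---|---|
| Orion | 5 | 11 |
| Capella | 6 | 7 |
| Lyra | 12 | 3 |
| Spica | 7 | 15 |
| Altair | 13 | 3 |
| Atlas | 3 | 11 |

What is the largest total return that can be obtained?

26

Take Spica and Atlas: cost 7 + 3 = 10 ≤ 13, return 15 + 11 = 26.
No feasible combination exceeds this.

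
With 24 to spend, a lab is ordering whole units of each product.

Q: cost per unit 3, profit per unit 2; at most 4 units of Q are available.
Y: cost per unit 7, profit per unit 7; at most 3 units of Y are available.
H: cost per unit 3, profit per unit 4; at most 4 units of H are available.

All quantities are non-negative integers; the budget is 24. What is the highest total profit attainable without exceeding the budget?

This is a bounded integer knapsack.
3×Y and 1×H: cost 24 ≤ 24, profit 3·7 + 1·4 = 25.
2×Y and 3×H: cost 23 ≤ 24, profit 2·7 + 3·4 = 26.
Best is 26.

26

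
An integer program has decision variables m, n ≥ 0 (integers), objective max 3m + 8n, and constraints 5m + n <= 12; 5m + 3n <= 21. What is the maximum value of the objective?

56

(m,n)=(0,7) is feasible, giving 56.
(m,n)=(0,6) is feasible, giving 48.
Maximum is 56 at (m,n)=(0,7).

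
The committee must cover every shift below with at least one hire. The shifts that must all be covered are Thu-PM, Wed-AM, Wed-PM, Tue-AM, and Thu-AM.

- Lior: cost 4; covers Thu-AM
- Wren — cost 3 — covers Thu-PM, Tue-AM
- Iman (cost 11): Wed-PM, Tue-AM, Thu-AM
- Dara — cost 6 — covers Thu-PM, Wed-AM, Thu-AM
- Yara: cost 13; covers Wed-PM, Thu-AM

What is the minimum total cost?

17

Choose Iman and Dara: together they cover Thu-PM, Wed-AM, Wed-PM, Tue-AM, Thu-AM — every shift.
Total cost: 11 + 6 = 17.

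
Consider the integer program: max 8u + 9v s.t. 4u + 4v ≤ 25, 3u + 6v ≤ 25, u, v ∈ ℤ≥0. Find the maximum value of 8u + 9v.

50

Relaxing integrality, the LP optimum is 52.08 at (u,v) = (4.17, 2.08), which is not an integer point.
(u,v)=(4,2): 4·4+4·2=24≤25, 3·4+6·2=24≤25, objective 50.
(u,v)=(5,1): 4·5+4·1=24≤25, 3·5+6·1=21≤25, objective 49.
(u,v)=(3,2): 4·3+4·2=20≤25, 3·3+6·2=21≤25, objective 42.
Maximum is 50 at (u,v)=(4,2).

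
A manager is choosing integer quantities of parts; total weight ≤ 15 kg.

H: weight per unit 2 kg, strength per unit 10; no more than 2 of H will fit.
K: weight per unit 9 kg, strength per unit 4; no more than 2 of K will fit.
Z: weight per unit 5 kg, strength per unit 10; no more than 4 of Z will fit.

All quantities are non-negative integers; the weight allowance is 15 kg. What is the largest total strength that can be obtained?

40

Take 2×H and 2×Z: weight 14 ≤ 15, strength 2·10 + 2·10 = 40.
H has the best ratio (10/2) and is taken to its limit of 2; remaining capacity is filled optimally with the others.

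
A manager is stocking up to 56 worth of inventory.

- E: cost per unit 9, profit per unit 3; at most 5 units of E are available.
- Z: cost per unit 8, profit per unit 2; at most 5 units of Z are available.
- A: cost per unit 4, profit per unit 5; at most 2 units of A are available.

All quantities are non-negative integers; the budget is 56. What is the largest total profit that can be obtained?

25

This is a bounded integer knapsack.
4×E, 1×Z, and 2×A: cost 52 ≤ 56, profit 4·3 + 1·2 + 2·5 = 24.
5×E and 2×A: cost 53 ≤ 56, profit 5·3 + 2·5 = 25.
Best is 25.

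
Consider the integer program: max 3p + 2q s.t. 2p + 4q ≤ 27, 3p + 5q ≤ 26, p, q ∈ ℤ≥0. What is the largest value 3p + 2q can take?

24

The continuous relaxation peaks at (8.67, 0) with value 26.00; rounding to a feasible lattice point costs some objective.
(p,q)=(8,0): 2·8+4·0=16≤27, 3·8+5·0=24≤26, objective 24.
(p,q)=(7,1): 2·7+4·1=18≤27, 3·7+5·1=26≤26, objective 23.
No feasible integer point exceeds 24.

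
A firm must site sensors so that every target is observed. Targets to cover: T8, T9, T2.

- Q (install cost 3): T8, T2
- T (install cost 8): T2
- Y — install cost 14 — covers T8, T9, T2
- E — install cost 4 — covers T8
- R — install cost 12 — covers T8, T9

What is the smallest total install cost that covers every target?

14

The greedy cost-per-new-target heuristic would pick Q and R for 15, but a cheaper cover exists.
Y alone covers T8, T9, T2 — every target.
Total install cost: 14.
No cover costs less than 14.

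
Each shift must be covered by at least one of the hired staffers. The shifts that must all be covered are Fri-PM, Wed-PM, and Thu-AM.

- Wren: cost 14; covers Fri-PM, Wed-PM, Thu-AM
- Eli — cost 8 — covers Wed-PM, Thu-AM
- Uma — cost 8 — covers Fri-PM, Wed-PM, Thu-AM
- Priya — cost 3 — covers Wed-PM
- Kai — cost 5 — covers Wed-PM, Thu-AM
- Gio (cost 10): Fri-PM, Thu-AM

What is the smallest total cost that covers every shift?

The greedy cost-per-new-shift heuristic would pick Kai and Uma for 13, but a cheaper cover exists.
Uma alone covers Fri-PM, Wed-PM, Thu-AM — every shift.
Total cost: 8.
No cover costs less than 8.

8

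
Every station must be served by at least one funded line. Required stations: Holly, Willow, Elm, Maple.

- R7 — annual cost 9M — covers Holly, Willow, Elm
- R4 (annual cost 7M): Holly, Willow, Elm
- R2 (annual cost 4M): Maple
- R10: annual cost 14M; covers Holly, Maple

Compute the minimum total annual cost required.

Choose R4 and R2: together they cover Holly, Willow, Elm, Maple — every station.
Total annual cost: 7 + 4 = 11.
No cover costs less than 11.

11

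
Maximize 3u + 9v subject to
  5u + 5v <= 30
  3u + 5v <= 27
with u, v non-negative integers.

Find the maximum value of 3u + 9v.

45

(u,v)=(0,5) is feasible, giving 45.
(u,v)=(1,4) is feasible, giving 39.
(u,v)=(0,4) is feasible, giving 36.
No feasible integer point exceeds 45.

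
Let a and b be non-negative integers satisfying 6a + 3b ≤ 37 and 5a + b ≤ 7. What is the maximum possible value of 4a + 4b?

(a,b)=(0,7): 6·0+3·7=21≤37, 5·0+1·7=7≤7, objective 28.
(a,b)=(0,6): 6·0+3·6=18≤37, 5·0+1·6=6≤7, objective 24.
The best lattice point is (0,7), giving 28.

28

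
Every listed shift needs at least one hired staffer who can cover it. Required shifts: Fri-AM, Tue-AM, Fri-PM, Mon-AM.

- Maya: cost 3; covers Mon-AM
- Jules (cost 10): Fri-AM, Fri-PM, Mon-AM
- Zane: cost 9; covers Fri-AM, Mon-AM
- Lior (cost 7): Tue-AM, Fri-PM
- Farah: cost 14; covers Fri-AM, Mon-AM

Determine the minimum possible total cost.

16

This is a weighted set-cover instance.
The greedy cost-per-new-shift heuristic would pick Maya, Lior, and Zane for 19, but a cheaper cover exists.
Choose Zane and Lior: together they cover Fri-AM, Tue-AM, Fri-PM, Mon-AM — every shift.
Total cost: 9 + 7 = 16.
No cover costs less than 16.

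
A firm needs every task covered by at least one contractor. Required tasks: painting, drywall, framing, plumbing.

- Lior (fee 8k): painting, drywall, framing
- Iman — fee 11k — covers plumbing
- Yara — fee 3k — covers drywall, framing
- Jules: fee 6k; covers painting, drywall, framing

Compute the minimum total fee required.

17

Choose Iman and Jules: together they cover painting, drywall, framing, plumbing — every task.
Total fee: 11 + 6 = 17.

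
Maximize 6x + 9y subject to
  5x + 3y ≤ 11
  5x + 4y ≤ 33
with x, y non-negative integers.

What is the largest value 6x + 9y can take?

27

(x,y)=(0,3) is feasible, giving 27.
(x,y)=(1,2) is feasible, giving 24.
(x,y)=(0,2) is feasible, giving 18.
The best lattice point is (0,3), giving 27.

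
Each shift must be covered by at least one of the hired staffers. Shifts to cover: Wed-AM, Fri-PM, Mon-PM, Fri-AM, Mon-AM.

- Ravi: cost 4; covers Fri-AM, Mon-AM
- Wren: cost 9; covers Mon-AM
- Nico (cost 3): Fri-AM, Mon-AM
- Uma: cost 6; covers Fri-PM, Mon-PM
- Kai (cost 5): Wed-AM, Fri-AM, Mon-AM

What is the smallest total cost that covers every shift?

The greedy cost-per-new-shift heuristic would pick Nico, Uma, and Kai for 14, but a cheaper cover exists.
Choose Uma and Kai: together they cover Wed-AM, Fri-PM, Mon-PM, Fri-AM, Mon-AM — every shift.
Total cost: 6 + 5 = 11.
No cover costs less than 11.

11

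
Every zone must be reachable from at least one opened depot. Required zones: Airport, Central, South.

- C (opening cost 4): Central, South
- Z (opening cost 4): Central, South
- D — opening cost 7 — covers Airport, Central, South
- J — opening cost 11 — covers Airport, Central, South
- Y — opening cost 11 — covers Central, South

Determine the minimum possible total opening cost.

7

The greedy cost-per-new-zone heuristic would pick C and D for 11, but a cheaper cover exists.
D alone covers Airport, Central, South — every zone.
Total opening cost: 7.
No cover costs less than 7.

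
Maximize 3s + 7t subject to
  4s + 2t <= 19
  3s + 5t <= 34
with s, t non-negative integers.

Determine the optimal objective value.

Relaxing integrality, the LP optimum is 47.60 at (s,t) = (0, 6.8), which is not an integer point.
(s,t)=(1,6): 4·1+2·6=16≤19, 3·1+5·6=33≤34, objective 45.
(s,t)=(0,6): 4·0+2·6=12≤19, 3·0+5·6=30≤34, objective 42.
(s,t)=(2,5): 4·2+2·5=18≤19, 3·2+5·5=31≤34, objective 41.
No feasible integer point exceeds 45.

45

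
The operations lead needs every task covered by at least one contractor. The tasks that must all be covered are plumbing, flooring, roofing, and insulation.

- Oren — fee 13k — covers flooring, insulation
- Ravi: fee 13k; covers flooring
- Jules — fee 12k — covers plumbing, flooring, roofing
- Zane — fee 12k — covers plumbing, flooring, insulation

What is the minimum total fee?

Choose Jules and Zane: together they cover plumbing, flooring, roofing, insulation — every task.
Total fee: 12 + 12 = 24.

24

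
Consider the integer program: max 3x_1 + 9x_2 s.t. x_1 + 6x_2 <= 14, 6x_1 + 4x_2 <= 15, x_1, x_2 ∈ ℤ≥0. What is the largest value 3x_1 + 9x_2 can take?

21

The continuous relaxation peaks at (1.06, 2.16) with value 22.59; rounding to a feasible lattice point costs some objective.
(x_1,x_2)=(1,2): 1·1+6·2=13≤14, 6·1+4·2=14≤15, objective 21.
(x_1,x_2)=(0,2): 1·0+6·2=12≤14, 6·0+4·2=8≤15, objective 18.
(x_1,x_2)=(1,1): 1·1+6·1=7≤14, 6·1+4·1=10≤15, objective 12.
(x_1,x_2)=(0,1): 1·0+6·1=6≤14, 6·0+4·1=4≤15, objective 9.
No feasible integer point exceeds 21.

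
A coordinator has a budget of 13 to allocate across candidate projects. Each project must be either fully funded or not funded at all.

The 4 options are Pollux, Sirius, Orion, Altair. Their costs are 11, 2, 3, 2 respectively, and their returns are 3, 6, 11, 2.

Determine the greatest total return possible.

Orion + Altair: cost 3 + 2 = 5 ≤ 13, return 11 + 2 = 13.
Sirius + Orion: cost 2 + 3 = 5 ≤ 13, return 6 + 11 = 17.
Sirius + Orion + Altair: cost 2 + 3 + 2 = 7 ≤ 13, return 6 + 11 + 2 = 19.
Best is Sirius, Orion, and Altair with total return 19.

19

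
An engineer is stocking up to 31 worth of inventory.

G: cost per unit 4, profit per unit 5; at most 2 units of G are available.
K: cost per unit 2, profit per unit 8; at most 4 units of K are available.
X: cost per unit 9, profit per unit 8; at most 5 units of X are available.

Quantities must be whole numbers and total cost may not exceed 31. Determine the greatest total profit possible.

This is a bounded integer knapsack.
Take 1×G, 4×K, and 2×X: cost 30 ≤ 31, profit 1·5 + 4·8 + 2·8 = 53.
K has the best ratio (8/2) and is taken to its limit of 4; remaining capacity is filled optimally with the others.

53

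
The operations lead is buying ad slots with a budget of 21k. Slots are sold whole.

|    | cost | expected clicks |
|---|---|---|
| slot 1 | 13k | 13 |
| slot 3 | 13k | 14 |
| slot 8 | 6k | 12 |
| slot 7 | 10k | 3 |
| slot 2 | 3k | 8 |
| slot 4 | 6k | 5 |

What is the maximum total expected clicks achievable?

This is a 0-1 knapsack instance.
Take slot 3 and slot 8: cost 13 + 6 = 19 ≤ 21, expected clicks 14 + 12 = 26.
No other feasible combination does better.

26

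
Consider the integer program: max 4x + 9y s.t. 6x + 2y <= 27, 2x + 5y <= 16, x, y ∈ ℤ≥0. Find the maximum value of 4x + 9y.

The continuous relaxation peaks at (3.96, 1.62) with value 30.38; rounding to a feasible lattice point costs some objective.
(x,y)=(3,2): 6·3+2·2=22≤27, 2·3+5·2=16≤16, objective 30.
(x,y)=(2,2): 6·2+2·2=16≤27, 2·2+5·2=14≤16, objective 26.
No feasible integer point exceeds 30.

30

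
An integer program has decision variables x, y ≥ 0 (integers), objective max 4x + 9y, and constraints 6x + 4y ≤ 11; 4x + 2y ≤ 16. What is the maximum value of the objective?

Relaxing integrality, the LP optimum is 24.75 at (x,y) = (0, 2.75), which is not an integer point.
(x,y)=(0,2): 6·0+4·2=8≤11, 4·0+2·2=4≤16, objective 18.
(x,y)=(1,1): 6·1+4·1=10≤11, 4·1+2·1=6≤16, objective 13.
(x,y)=(0,1): 6·0+4·1=4≤11, 4·0+2·1=2≤16, objective 9.
The best lattice point is (0,2), giving 18.

18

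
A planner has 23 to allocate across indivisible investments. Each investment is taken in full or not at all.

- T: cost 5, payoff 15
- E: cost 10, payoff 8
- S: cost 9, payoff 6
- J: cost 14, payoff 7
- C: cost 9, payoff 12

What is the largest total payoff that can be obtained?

Treat it as a binary knapsack problem.
Take T, S, and C: cost 5 + 9 + 9 = 23 ≤ 23, payoff 15 + 6 + 12 = 33.
No other feasible combination does better.

33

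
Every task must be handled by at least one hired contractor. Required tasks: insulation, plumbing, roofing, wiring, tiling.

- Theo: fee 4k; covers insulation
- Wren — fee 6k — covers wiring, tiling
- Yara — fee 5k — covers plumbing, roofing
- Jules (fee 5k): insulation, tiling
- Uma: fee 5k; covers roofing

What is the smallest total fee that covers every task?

15

The greedy cost-per-new-task heuristic would pick Yara, Jules, and Wren for 16, but a cheaper cover exists.
Choose Theo, Wren, and Yara: together they cover insulation, plumbing, roofing, wiring, tiling — every task.
Total fee: 4 + 6 + 5 = 15.
No cover costs less than 15.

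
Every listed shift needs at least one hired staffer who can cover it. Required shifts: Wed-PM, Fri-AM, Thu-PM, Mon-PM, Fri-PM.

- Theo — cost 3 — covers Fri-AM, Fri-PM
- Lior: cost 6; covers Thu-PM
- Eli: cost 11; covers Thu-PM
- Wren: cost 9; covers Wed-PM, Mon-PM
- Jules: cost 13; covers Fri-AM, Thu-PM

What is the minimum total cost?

18

This is a weighted set-cover instance.
Choose Theo, Lior, and Wren: together they cover Wed-PM, Fri-AM, Thu-PM, Mon-PM, Fri-PM — every shift.
Total cost: 3 + 6 + 9 = 18.
No cover costs less than 18.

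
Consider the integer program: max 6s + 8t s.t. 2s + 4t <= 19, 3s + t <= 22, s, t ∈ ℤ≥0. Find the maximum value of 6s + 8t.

Relaxing integrality, the LP optimum is 51.80 at (s,t) = (6.9, 1.3), which is not an integer point.
(s,t)=(7,1): 2·7+4·1=18≤19, 3·7+1·1=22≤22, objective 50.
(s,t)=(5,2): 2·5+4·2=18≤19, 3·5+1·2=17≤22, objective 46.
The best lattice point is (7,1), giving 50.

50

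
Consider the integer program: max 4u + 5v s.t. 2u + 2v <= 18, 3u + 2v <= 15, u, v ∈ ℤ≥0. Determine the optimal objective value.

35

(u,v)=(0,7) is feasible, giving 35.
(u,v)=(1,6) is feasible, giving 34.
(u,v)=(0,6) is feasible, giving 30.
The best lattice point is (0,7), giving 35.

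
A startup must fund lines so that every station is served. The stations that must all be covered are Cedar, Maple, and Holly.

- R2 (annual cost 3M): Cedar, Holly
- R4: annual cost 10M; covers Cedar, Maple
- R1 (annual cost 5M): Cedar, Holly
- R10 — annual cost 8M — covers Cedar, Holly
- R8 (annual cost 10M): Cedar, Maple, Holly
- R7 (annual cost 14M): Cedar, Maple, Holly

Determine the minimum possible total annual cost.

This is a weighted set-cover instance.
The greedy cost-per-new-station heuristic would pick R2 and R4 for 13, but a cheaper cover exists.
R8 alone covers Cedar, Maple, Holly — every station.
Total annual cost: 10.
No cover costs less than 10.

10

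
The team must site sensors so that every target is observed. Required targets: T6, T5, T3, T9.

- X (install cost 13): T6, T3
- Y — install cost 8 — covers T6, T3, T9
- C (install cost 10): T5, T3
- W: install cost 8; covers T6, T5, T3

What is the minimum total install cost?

16

Choose Y and W: together they cover T6, T5, T3, T9 — every target.
Total install cost: 8 + 8 = 16.
No cover costs less than 16.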